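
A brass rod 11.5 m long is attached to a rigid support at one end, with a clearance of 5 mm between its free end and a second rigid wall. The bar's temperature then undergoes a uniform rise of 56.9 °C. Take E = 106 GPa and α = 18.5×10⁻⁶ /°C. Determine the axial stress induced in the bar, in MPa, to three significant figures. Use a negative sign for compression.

-65.5 MPa

Free thermal expansion αLΔT = 18.5e-6 · 11500 · 56.9 = 12.11 mm.
The walls engage after the gap closes; constrained expansion = 12.11 − 5 = 7.105 mm.
The walls impose strain ε = −(7.105)/11500 = -6.1787e-04; σ = Eε = 106000 · -6.1787e-04 = -65.49 MPa.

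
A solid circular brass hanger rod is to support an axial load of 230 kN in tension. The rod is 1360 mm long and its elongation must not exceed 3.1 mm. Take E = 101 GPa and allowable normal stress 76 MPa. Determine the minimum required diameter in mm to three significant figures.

Required area A ≥ P/σ_allow = 230000/76 = 3026 mm².
For a solid circular section, d ≥ √(4A/π) = 62.07 mm.
Elongation limit: A ≥ PL/(Eδ_allow) = 230000·1360/(101000·3.1) = 999 mm² ⇒ d ≥ 35.67 mm.
The stress limit governs.

62.1 mm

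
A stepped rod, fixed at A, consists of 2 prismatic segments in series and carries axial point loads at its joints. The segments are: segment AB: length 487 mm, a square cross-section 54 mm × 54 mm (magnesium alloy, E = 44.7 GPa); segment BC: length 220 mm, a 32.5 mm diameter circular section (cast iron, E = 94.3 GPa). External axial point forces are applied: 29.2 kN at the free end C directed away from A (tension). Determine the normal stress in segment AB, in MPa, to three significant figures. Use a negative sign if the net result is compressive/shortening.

Internal axial forces (sectioning from the free end, tension +): N_BC = 29.2 kN, N_AB = 29.2 kN.
A_AB = 2916 mm².
σ_AB = N_AB/A_AB = 29200/2916 = 10.01 MPa.

10.0 MPa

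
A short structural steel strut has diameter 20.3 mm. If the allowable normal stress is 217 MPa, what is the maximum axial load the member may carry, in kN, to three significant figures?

70.2 kN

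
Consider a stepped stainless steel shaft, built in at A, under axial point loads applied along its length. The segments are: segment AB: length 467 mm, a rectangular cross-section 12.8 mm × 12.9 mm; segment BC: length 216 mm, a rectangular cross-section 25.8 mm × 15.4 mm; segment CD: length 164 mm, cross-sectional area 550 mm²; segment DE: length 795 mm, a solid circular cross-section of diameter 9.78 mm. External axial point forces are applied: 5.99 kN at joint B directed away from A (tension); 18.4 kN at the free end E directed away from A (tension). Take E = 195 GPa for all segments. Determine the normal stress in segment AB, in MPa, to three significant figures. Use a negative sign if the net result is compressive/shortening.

148 MPa

Internal axial forces (sectioning from the free end, tension +): N_DE = 18.4 kN, N_CD = 18.4 kN, N_BC = 18.4 kN, N_AB = 24.39 kN.
A_AB = 165.1 mm².
σ_AB = N_AB/A_AB = 24390/165.1 = 147.7 MPa.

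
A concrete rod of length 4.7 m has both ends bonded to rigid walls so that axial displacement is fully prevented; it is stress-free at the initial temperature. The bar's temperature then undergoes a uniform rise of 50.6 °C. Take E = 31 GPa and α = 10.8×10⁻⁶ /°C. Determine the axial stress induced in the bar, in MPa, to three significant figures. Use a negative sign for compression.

Free thermal expansion αLΔT = 10.8e-6 · 4700 · 50.6 = 2.568 mm.
The walls impose strain ε = −(2.568)/4700 = -5.4648e-04; σ = Eε = 31000 · -5.4648e-04 = -16.94 MPa.

-16.9 MPa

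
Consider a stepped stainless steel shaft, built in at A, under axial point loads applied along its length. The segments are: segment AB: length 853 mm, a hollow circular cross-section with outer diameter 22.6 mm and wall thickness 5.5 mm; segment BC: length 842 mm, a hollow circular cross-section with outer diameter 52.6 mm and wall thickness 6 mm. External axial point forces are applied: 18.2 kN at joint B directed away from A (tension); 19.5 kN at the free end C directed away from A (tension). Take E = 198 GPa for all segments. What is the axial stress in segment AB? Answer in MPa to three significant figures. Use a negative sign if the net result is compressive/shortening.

Internal axial forces (sectioning from the free end, tension +): N_BC = 19.5 kN, N_AB = 37.7 kN.
A_AB = 295.5 mm².
σ_AB = N_AB/A_AB = 37700/295.5 = 127.6 MPa.

128 MPa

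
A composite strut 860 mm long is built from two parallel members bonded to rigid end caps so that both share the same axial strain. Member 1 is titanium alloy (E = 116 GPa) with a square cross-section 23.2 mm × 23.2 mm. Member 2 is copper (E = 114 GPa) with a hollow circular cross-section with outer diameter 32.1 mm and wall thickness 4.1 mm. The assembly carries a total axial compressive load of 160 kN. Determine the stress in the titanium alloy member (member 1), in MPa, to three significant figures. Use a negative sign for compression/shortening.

-179 MPa

A_1 = 538.2 mm².
A_2 = 360.7 mm².
Equal strain + equilibrium ⇒ each member carries load in proportion to AE: A₁E₁ = 62440000 N, A₂E₂ = 41110000 N, ΣAE = 103600000 N.
σ₁ = P·E₁/ΣAE = -160000·116000/103600000 = -179.2 MPa.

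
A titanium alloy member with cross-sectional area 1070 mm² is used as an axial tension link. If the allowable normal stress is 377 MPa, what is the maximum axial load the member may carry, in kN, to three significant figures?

P_max = σ_allow · A = 377 · 1070 = 403400 N = 403.4 kN.

403 kN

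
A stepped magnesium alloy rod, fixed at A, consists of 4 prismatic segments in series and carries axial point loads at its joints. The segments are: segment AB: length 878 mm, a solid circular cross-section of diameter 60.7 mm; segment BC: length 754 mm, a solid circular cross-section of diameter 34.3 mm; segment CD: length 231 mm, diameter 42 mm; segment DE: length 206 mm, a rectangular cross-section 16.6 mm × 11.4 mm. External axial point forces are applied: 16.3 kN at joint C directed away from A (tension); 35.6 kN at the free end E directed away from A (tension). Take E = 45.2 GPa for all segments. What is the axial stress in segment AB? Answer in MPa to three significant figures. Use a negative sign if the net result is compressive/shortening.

Internal axial forces (sectioning from the free end, tension +): N_DE = 35.6 kN, N_CD = 35.6 kN, N_BC = 51.9 kN, N_AB = 51.9 kN.
A_AB = 2894 mm².
σ_AB = N_AB/A_AB = 51900/2894 = 17.93 MPa.

17.9 MPa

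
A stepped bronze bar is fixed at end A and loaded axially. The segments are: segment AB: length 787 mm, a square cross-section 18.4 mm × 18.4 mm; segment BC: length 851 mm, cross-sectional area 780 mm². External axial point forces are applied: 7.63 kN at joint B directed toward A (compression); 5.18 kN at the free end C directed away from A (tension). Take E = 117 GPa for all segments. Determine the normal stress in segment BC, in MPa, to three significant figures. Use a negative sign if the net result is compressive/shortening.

6.64 MPa

Internal axial forces (sectioning from the free end, tension +): N_BC = 5.18 kN, N_AB = -2.45 kN.
σ_BC = N_BC/A_BC = 5180/780 = 6.641 MPa.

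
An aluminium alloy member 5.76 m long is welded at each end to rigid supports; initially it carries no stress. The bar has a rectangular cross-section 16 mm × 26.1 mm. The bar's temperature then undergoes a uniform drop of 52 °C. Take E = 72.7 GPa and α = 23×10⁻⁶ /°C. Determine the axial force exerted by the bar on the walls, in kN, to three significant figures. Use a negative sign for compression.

Free thermal expansion αLΔT = 23e-6 · 5760 · -52 = -6.889 mm.
The walls impose strain ε = −(-6.889)/5760 = 1.1960e-03; σ = Eε = 72700 · 1.1960e-03 = 86.95 MPa.
Wall reaction R = σ·A = 86.95·417.6 = 36310 N = 36.31 kN.

36.3 kN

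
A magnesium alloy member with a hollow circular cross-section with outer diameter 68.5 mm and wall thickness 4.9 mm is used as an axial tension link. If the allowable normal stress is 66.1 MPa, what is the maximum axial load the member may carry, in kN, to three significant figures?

A = 979 mm².
P_max = σ_allow · A = 66.1 · 979 = 64710 N = 64.71 kN.

64.7 kN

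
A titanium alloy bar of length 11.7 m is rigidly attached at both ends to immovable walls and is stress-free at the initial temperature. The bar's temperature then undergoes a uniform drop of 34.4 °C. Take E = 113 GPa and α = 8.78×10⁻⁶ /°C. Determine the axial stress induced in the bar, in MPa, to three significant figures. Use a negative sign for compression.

34.1 MPa

Free thermal expansion αLΔT = 8.78e-6 · 11700 · -34.4 = -3.534 mm.
The walls impose strain ε = −(-3.534)/11700 = 3.0203e-04; σ = Eε = 113000 · 3.0203e-04 = 34.13 MPa.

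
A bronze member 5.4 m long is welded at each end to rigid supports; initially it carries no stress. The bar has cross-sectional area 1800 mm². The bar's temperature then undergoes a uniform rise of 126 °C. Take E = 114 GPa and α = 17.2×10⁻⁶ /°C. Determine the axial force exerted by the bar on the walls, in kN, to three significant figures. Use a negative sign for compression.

Free thermal expansion αLΔT = 17.2e-6 · 5400 · 126 = 11.7 mm.
The walls impose strain ε = −(11.7)/5400 = -2.1672e-03; σ = Eε = 114000 · -2.1672e-03 = -247.1 MPa.
Wall reaction R = σ·A = -247.1·1800 = -444700 N = -444.7 kN.

-445 kN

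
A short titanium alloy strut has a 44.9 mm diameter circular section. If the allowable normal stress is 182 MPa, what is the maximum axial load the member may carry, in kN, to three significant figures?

A = 1583 mm².
P_max = σ_allow · A = 182 · 1583 = 288200 N = 288.2 kN.

288 kN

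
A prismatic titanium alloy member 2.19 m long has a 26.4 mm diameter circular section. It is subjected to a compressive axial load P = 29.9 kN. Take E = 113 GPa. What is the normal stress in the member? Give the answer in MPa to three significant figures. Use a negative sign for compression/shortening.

A = 547.4 mm².
σ = N/A = -29900/547.4 = -54.62 MPa.

-54.6 MPa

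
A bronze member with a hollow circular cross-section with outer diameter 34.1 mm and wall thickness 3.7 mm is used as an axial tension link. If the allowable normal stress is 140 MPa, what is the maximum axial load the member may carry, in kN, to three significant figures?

49.5 kN

A = 353.4 mm².
P_max = σ_allow · A = 140 · 353.4 = 49470 N = 49.47 kN.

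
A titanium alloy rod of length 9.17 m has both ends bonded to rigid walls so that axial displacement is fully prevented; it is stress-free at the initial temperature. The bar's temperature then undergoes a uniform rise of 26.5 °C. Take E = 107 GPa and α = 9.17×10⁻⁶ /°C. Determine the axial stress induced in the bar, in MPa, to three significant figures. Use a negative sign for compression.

-26.0 MPa

Free thermal expansion αLΔT = 9.17e-6 · 9170 · 26.5 = 2.228 mm.
The walls impose strain ε = −(2.228)/9170 = -2.4300e-04; σ = Eε = 107000 · -2.4300e-04 = -26 MPa.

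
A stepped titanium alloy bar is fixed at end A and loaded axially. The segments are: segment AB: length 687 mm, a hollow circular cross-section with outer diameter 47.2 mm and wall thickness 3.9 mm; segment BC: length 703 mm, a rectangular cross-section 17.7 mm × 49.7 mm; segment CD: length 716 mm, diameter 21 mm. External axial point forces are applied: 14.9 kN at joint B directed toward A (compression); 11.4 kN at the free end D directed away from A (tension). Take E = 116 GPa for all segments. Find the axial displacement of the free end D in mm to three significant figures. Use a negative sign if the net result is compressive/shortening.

0.243 mm

Internal axial forces (sectioning from the free end, tension +): N_CD = 11.4 kN, N_BC = 11.4 kN, N_AB = -3.5 kN.
A_AB = 530.5 mm².
A_BC = 879.7 mm².
A_CD = 346.4 mm².
δ_AB = -3500·687/(530.5·116000) = -0.03907 mm
δ_BC = 11400·703/(879.7·116000) = 0.07854 mm
δ_CD = 11400·716/(346.4·116000) = 0.2032 mm
δ = Σδ_i = 0.2426 mm.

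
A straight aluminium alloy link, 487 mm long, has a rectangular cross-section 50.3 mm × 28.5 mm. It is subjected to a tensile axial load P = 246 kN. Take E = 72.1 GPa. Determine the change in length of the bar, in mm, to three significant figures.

A = 1434 mm².
δ_mech = NL/(AE) = 246000·487/(1434·72100) = 1.159 mm.

1.16 mm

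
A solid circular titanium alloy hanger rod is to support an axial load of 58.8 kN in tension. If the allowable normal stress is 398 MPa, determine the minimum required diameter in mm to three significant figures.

Required area A ≥ P/σ_allow = 58800/398 = 147.7 mm².
For a solid circular section, d ≥ √(4A/π) = 13.72 mm.

13.7 mm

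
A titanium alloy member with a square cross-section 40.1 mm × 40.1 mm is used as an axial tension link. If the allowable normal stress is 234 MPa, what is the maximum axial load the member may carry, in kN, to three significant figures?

376 kN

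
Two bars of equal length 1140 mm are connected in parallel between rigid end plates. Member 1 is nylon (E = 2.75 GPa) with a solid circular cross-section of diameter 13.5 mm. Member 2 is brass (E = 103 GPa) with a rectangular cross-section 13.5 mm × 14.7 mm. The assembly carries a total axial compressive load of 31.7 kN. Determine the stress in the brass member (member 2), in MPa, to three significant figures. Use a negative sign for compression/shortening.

A_1 = 143.1 mm².
A_2 = 198.4 mm².
Equal strain + equilibrium ⇒ each member carries load in proportion to AE: A₁E₁ = 393600 N, A₂E₂ = 20440000 N, ΣAE = 20830000 N.
σ₂ = P·E₂/ΣAE = -31700·103000/20830000 = -156.7 MPa.

-157 MPa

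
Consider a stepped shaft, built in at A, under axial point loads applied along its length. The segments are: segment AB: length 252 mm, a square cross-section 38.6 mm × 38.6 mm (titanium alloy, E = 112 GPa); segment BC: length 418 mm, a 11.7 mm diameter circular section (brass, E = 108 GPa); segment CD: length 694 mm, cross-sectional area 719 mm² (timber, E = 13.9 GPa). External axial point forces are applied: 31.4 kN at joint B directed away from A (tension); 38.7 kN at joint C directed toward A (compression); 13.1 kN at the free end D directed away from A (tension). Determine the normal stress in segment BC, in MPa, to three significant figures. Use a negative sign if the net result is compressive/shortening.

Internal axial forces (sectioning from the free end, tension +): N_CD = 13.1 kN, N_BC = -25.6 kN, N_AB = 5.8 kN.
A_BC = 107.5 mm².
σ_BC = N_BC/A_BC = -25600/107.5 = -238.1 MPa.

-238 MPa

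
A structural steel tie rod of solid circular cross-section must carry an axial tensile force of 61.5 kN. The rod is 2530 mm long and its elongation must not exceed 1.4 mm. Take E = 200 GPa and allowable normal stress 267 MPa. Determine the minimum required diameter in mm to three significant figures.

Required area A ≥ P/σ_allow = 61500/267 = 230.3 mm².
For a solid circular section, d ≥ √(4A/π) = 17.13 mm.
Elongation limit: A ≥ PL/(Eδ_allow) = 61500·2530/(200000·1.4) = 555.7 mm² ⇒ d ≥ 26.6 mm.
The elongation limit governs.

26.6 mm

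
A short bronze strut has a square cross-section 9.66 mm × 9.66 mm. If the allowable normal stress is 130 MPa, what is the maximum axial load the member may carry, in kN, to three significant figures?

A = 93.32 mm².
P_max = σ_allow · A = 130 · 93.32 = 12130 N = 12.13 kN.

12.1 kN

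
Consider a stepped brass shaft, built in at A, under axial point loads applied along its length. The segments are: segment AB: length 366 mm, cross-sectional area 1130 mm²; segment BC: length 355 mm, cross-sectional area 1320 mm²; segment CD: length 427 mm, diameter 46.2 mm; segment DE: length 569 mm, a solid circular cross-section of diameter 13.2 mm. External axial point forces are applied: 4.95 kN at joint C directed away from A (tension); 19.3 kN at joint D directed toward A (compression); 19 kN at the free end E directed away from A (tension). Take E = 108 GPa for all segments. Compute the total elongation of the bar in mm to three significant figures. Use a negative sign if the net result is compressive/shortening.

Internal axial forces (sectioning from the free end, tension +): N_DE = 19 kN, N_CD = -0.3 kN, N_BC = 4.65 kN, N_AB = 4.65 kN.
A_CD = 1676 mm².
A_DE = 136.8 mm².
δ_AB = 4650·366/(1130·108000) = 0.01395 mm
δ_BC = 4650·355/(1320·108000) = 0.01158 mm
δ_CD = -300·427/(1676·108000) = -0.0007075 mm
δ_DE = 19000·569/(136.8·108000) = 0.7315 mm
δ = Σδ_i = 0.7563 mm.

0.756 mm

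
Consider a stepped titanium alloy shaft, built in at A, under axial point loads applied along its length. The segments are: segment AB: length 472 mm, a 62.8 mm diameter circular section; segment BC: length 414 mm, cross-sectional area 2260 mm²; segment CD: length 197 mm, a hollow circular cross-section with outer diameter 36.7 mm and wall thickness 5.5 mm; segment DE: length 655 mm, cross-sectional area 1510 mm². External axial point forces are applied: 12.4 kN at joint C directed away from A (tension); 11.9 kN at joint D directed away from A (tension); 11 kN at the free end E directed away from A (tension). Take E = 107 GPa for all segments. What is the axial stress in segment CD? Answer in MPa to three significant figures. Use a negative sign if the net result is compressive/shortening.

42.5 MPa

Internal axial forces (sectioning from the free end, tension +): N_DE = 11 kN, N_CD = 22.9 kN, N_BC = 35.3 kN, N_AB = 35.3 kN.
A_CD = 539.1 mm².
σ_CD = N_CD/A_CD = 22900/539.1 = 42.48 MPa.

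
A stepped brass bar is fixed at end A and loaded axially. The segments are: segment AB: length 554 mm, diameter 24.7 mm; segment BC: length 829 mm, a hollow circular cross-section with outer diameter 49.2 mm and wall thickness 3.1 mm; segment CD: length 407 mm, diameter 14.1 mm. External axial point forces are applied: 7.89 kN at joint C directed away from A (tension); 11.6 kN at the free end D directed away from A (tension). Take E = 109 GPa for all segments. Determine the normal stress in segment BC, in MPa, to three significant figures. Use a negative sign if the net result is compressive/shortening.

43.4 MPa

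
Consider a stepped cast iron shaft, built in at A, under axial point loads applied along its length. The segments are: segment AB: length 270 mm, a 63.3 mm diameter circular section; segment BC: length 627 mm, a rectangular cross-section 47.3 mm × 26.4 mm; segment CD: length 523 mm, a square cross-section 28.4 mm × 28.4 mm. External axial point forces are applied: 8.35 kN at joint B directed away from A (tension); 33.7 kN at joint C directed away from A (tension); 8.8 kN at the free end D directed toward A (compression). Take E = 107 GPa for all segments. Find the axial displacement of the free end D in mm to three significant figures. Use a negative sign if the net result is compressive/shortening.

Internal axial forces (sectioning from the free end, tension +): N_CD = -8.8 kN, N_BC = 24.9 kN, N_AB = 33.25 kN.
A_AB = 3147 mm².
A_BC = 1249 mm².
A_CD = 806.6 mm².
δ_AB = 33250·270/(3147·107000) = 0.02666 mm
δ_BC = 24900·627/(1249·107000) = 0.1168 mm
δ_CD = -8800·523/(806.6·107000) = -0.05333 mm
δ = Σδ_i = 0.09018 mm.

0.0902 mm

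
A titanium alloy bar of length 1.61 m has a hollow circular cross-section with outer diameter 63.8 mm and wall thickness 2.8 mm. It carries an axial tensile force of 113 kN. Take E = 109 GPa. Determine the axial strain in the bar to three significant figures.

A = 536.6 mm².
σ = N/A = 210.6 MPa; ε = σ/E = 210.6/109000 = 1.932e-03.

0.00193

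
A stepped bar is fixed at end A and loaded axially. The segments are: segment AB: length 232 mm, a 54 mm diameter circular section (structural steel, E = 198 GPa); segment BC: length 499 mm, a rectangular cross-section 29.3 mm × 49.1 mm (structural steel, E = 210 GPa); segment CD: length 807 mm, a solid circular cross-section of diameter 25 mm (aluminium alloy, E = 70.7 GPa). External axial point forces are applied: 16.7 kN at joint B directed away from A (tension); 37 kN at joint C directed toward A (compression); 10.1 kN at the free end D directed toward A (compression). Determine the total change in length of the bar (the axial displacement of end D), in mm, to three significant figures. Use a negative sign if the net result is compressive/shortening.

-0.328 mm

Internal axial forces (sectioning from the free end, tension +): N_CD = -10.1 kN, N_BC = -47.1 kN, N_AB = -30.4 kN.
A_AB = 2290 mm².
A_BC = 1439 mm².
A_CD = 490.9 mm².
δ_AB = -30400·232/(2290·198000) = -0.01555 mm
δ_BC = -47100·499/(1439·210000) = -0.0778 mm
δ_CD = -10100·807/(490.9·70700) = -0.2349 mm
δ = Σδ_i = -0.3282 mm.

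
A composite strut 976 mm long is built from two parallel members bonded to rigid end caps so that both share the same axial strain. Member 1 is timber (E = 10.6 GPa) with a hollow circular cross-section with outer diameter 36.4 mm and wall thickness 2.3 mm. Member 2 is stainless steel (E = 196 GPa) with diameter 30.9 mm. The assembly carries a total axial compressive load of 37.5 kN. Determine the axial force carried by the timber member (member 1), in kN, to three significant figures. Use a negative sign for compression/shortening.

-0.655 kN

A_1 = 246.4 mm².
A_2 = 749.9 mm².
Equal strain + equilibrium ⇒ each member carries load in proportion to AE: A₁E₁ = 2612000 N, A₂E₂ = 147000000 N, ΣAE = 149600000 N.
F₁ = P·A₁E₁/ΣAE = -37500·2612000/149600000 = -654.7 N.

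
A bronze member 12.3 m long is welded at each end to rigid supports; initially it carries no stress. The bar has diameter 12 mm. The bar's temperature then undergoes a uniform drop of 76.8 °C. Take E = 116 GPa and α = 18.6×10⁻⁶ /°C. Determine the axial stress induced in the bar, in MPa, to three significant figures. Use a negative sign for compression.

Free thermal expansion αLΔT = 18.6e-6 · 12300 · -76.8 = -17.57 mm.
The walls impose strain ε = −(-17.57)/12300 = 1.4285e-03; σ = Eε = 116000 · 1.4285e-03 = 165.7 MPa.

166 MPa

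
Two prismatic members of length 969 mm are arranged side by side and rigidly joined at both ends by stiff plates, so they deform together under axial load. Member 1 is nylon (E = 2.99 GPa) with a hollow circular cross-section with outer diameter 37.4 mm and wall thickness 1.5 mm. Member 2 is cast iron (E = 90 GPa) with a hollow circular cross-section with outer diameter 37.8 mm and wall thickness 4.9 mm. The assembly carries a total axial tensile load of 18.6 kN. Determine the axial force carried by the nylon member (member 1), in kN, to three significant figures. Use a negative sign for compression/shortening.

A_1 = 169.2 mm².
A_2 = 506.5 mm².
Equal strain + equilibrium ⇒ each member carries load in proportion to AE: A₁E₁ = 505800 N, A₂E₂ = 45580000 N, ΣAE = 46090000 N.
F₁ = P·A₁E₁/ΣAE = 18600·505800/46090000 = 204.1 N.

0.204 kN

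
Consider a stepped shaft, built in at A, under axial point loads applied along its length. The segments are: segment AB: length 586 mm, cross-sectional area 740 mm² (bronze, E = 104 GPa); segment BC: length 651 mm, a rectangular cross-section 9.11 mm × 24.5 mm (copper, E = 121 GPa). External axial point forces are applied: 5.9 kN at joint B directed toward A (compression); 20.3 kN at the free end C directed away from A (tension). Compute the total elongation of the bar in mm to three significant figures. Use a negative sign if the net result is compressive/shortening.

0.599 mm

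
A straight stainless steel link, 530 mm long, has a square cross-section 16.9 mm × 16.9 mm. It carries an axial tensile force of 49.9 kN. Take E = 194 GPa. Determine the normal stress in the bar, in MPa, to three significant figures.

A = 285.6 mm².
σ = N/A = 49900/285.6 = 174.7 MPa.

175 MPa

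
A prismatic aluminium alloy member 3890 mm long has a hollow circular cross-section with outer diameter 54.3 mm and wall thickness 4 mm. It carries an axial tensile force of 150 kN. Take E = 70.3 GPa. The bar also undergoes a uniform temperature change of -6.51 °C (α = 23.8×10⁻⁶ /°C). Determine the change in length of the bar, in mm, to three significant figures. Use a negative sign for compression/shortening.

A = 632.1 mm².
δ_mech = NL/(AE) = 150000·3890/(632.1·70300) = 13.13 mm.
δ_thermal = αLΔT = 23.8e-6·3890·-6.51 = -0.6027 mm.
δ = δ_mech + δ_thermal = 12.53 mm.

12.5 mm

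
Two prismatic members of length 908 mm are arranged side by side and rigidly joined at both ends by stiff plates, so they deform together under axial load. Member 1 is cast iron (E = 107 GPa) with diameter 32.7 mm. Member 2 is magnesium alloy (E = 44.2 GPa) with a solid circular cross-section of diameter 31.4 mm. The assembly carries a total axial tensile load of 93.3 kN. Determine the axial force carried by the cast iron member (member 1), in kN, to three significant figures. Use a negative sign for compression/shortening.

67.6 kN

A_1 = 839.8 mm².
A_2 = 774.4 mm².
Equal strain + equilibrium ⇒ each member carries load in proportion to AE: A₁E₁ = 89860000 N, A₂E₂ = 34230000 N, ΣAE = 124100000 N.
F₁ = P·A₁E₁/ΣAE = 93300·89860000/124100000 = 67570 N.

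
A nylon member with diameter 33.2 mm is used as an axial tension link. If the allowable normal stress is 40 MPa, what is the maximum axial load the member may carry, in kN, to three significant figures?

A = 865.7 mm².
P_max = σ_allow · A = 40 · 865.7 = 34630 N = 34.63 kN.

34.6 kN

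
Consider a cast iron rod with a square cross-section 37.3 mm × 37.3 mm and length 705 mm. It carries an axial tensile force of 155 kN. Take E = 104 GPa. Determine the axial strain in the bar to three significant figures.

0.00107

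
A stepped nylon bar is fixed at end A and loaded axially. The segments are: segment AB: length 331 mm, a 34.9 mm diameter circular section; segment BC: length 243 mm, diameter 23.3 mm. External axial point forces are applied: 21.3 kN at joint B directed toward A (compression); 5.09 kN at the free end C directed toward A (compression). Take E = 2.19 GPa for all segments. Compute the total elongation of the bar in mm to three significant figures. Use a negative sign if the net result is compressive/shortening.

-5.49 mm

Internal axial forces (sectioning from the free end, tension +): N_BC = -5.09 kN, N_AB = -26.39 kN.
A_AB = 956.6 mm².
A_BC = 426.4 mm².
δ_AB = -26390·331/(956.6·2190) = -4.169 mm
δ_BC = -5090·243/(426.4·2190) = -1.325 mm
δ = Σδ_i = -5.494 mm.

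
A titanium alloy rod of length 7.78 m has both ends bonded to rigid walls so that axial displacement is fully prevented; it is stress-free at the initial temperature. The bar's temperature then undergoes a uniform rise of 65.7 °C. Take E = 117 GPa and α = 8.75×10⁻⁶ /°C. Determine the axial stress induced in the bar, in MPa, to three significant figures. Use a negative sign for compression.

-67.3 MPa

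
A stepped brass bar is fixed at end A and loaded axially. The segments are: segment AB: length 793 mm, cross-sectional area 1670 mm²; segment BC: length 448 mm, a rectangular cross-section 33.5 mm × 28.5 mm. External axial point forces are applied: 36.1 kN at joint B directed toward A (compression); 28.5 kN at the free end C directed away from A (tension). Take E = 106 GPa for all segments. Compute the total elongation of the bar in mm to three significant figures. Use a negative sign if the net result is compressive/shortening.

0.0921 mm

Internal axial forces (sectioning from the free end, tension +): N_BC = 28.5 kN, N_AB = -7.6 kN.
A_BC = 954.8 mm².
δ_AB = -7600·793/(1670·106000) = -0.03405 mm
δ_BC = 28500·448/(954.8·106000) = 0.1262 mm
δ = Σδ_i = 0.09212 mm.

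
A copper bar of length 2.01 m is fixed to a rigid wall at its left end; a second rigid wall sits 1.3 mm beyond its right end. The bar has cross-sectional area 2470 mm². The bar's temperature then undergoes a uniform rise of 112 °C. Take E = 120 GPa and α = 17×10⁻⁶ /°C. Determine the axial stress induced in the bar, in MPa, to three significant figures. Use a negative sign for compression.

-151 MPa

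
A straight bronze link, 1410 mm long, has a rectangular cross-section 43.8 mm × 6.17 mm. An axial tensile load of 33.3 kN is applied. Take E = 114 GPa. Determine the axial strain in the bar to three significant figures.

0.00108

A = 270.2 mm².
σ = N/A = 123.2 MPa; ε = σ/E = 123.2/114000 = 1.081e-03.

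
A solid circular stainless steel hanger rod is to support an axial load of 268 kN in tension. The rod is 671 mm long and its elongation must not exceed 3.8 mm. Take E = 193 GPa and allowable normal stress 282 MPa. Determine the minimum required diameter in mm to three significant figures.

Required area A ≥ P/σ_allow = 268000/282 = 950.4 mm².
For a solid circular section, d ≥ √(4A/π) = 34.79 mm.
Elongation limit: A ≥ PL/(Eδ_allow) = 268000·671/(193000·3.8) = 245.2 mm² ⇒ d ≥ 17.67 mm.
The stress limit governs.

34.8 mm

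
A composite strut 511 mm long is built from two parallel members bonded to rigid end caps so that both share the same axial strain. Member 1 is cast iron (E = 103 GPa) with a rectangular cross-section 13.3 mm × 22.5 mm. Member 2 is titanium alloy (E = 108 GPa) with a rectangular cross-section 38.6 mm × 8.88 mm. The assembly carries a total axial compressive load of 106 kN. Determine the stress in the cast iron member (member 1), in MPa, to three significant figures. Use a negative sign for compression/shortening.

-161 MPa

A_1 = 299.2 mm².
A_2 = 342.8 mm².
Equal strain + equilibrium ⇒ each member carries load in proportion to AE: A₁E₁ = 30820000 N, A₂E₂ = 37020000 N, ΣAE = 67840000 N.
σ₁ = P·E₁/ΣAE = -106000·103000/67840000 = -160.9 MPa.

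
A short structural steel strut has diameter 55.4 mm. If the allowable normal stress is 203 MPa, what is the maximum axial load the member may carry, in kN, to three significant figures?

A = 2411 mm².
P_max = σ_allow · A = 203 · 2411 = 489300 N = 489.3 kN.

489 kN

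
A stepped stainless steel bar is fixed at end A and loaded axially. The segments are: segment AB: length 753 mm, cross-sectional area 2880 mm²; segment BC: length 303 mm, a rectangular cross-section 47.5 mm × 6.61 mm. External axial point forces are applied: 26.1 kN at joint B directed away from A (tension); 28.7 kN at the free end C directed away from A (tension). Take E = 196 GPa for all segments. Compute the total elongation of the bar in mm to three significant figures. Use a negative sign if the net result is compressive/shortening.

Internal axial forces (sectioning from the free end, tension +): N_BC = 28.7 kN, N_AB = 54.8 kN.
A_BC = 314 mm².
δ_AB = 54800·753/(2880·196000) = 0.0731 mm
δ_BC = 28700·303/(314·196000) = 0.1413 mm
δ = Σδ_i = 0.2144 mm.

0.214 mm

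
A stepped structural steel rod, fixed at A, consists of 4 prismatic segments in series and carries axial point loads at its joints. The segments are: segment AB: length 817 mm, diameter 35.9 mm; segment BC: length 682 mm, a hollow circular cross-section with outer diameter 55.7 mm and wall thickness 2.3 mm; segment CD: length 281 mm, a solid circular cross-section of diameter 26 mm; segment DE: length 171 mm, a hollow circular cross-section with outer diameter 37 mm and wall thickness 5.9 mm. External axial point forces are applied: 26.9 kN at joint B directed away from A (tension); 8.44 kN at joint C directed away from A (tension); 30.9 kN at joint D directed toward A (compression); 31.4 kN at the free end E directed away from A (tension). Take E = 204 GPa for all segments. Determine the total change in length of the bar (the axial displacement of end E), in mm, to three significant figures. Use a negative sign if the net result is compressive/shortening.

0.266 mm

Internal axial forces (sectioning from the free end, tension +): N_DE = 31.4 kN, N_CD = 0.5 kN, N_BC = 8.94 kN, N_AB = 35.84 kN.
A_AB = 1012 mm².
A_BC = 385.9 mm².
A_CD = 530.9 mm².
A_DE = 576.5 mm².
δ_AB = 35840·817/(1012·204000) = 0.1418 mm
δ_BC = 8940·682/(385.9·204000) = 0.07746 mm
δ_CD = 500·281/(530.9·204000) = 0.001297 mm
δ_DE = 31400·171/(576.5·204000) = 0.04566 mm
δ = Σδ_i = 0.2662 mm.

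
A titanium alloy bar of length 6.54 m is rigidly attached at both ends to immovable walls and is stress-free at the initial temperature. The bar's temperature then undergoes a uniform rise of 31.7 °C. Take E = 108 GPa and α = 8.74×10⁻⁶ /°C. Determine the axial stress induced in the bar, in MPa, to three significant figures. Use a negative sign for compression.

-29.9 MPa

Free thermal expansion αLΔT = 8.74e-6 · 6540 · 31.7 = 1.812 mm.
The walls impose strain ε = −(1.812)/6540 = -2.7706e-04; σ = Eε = 108000 · -2.7706e-04 = -29.92 MPa.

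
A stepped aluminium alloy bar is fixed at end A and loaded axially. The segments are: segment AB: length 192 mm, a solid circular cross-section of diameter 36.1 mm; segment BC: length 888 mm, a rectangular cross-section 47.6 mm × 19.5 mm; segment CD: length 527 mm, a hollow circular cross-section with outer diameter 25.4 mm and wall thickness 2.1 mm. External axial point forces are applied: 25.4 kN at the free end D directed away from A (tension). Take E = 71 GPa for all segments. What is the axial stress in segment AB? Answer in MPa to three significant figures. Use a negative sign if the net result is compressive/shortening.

Internal axial forces (sectioning from the free end, tension +): N_CD = 25.4 kN, N_BC = 25.4 kN, N_AB = 25.4 kN.
A_AB = 1024 mm².
σ_AB = N_AB/A_AB = 25400/1024 = 24.82 MPa.

24.8 MPa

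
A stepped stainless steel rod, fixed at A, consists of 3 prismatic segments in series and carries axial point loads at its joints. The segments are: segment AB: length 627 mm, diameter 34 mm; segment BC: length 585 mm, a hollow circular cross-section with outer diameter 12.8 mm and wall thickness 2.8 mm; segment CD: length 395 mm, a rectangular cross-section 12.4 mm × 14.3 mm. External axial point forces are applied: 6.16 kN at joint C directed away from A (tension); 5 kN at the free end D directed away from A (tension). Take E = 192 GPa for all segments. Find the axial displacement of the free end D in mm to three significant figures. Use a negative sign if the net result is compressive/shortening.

Internal axial forces (sectioning from the free end, tension +): N_CD = 5 kN, N_BC = 11.16 kN, N_AB = 11.16 kN.
A_AB = 907.9 mm².
A_BC = 87.96 mm².
A_CD = 177.3 mm².
δ_AB = 11160·627/(907.9·192000) = 0.04014 mm
δ_BC = 11160·585/(87.96·192000) = 0.3866 mm
δ_CD = 5000·395/(177.3·192000) = 0.05801 mm
δ = Σδ_i = 0.4847 mm.

0.485 mm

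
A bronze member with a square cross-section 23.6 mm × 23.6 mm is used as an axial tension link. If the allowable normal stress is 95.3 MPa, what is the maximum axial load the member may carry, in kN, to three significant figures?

53.1 kN

A = 557 mm².
P_max = σ_allow · A = 95.3 · 557 = 53080 N = 53.08 kN.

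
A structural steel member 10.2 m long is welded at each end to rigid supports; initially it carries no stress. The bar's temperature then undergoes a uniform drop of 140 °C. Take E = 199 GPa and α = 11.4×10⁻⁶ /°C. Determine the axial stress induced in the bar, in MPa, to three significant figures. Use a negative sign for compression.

318 MPa

Free thermal expansion αLΔT = 11.4e-6 · 10200 · -140 = -16.28 mm.
The walls impose strain ε = −(-16.28)/10200 = 1.5960e-03; σ = Eε = 199000 · 1.5960e-03 = 317.6 MPa.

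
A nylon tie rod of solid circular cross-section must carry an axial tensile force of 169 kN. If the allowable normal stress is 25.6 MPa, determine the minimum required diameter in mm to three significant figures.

Required area A ≥ P/σ_allow = 169000/25.6 = 6602 mm².
For a solid circular section, d ≥ √(4A/π) = 91.68 mm.

91.7 mm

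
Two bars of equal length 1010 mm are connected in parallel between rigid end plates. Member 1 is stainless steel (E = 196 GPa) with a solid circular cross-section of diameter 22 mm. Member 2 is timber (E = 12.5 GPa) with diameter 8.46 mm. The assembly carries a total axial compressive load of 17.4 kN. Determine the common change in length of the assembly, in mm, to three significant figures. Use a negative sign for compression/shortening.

A_1 = 380.1 mm².
A_2 = 56.21 mm².
Equal strain + equilibrium ⇒ each member carries load in proportion to AE: A₁E₁ = 74510000 N, A₂E₂ = 702700 N, ΣAE = 75210000 N.
δ = PL/ΣAE = -17400·1010/75210000 = -0.2337 mm.

-0.234 mm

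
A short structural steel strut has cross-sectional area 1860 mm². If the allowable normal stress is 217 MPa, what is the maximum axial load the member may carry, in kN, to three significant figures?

404 kN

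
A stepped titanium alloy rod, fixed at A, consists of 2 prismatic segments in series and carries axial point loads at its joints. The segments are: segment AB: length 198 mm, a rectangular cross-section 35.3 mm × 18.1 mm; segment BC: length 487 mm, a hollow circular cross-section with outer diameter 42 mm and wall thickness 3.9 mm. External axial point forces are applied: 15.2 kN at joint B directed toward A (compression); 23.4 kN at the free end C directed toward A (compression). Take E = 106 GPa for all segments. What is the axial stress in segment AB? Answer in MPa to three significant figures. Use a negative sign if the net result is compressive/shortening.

Internal axial forces (sectioning from the free end, tension +): N_BC = -23.4 kN, N_AB = -38.6 kN.
A_AB = 638.9 mm².
σ_AB = N_AB/A_AB = -38600/638.9 = -60.41 MPa.

-60.4 MPa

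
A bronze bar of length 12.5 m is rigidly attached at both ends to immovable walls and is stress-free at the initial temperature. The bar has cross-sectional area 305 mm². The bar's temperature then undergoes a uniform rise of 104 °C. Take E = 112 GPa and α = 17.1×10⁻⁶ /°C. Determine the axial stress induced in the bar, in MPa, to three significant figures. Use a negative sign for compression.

Free thermal expansion αLΔT = 17.1e-6 · 12500 · 104 = 22.23 mm.
The walls impose strain ε = −(22.23)/12500 = -1.7784e-03; σ = Eε = 112000 · -1.7784e-03 = -199.2 MPa.

-199 MPa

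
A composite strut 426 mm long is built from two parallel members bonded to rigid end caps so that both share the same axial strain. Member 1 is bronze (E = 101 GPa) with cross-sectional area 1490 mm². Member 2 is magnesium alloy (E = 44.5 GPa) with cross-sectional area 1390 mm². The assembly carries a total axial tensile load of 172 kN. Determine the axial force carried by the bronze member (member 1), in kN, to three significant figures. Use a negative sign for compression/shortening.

122 kN

Equal strain + equilibrium ⇒ each member carries load in proportion to AE: A₁E₁ = 150500000 N, A₂E₂ = 61860000 N, ΣAE = 212300000 N.
F₁ = P·A₁E₁/ΣAE = 172000·150500000/212300000 = 121900 N.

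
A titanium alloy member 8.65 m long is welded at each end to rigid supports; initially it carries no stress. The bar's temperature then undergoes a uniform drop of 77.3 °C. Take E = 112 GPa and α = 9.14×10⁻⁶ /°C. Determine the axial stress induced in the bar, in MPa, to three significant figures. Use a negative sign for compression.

Free thermal expansion αLΔT = 9.14e-6 · 8650 · -77.3 = -6.111 mm.
The walls impose strain ε = −(-6.111)/8650 = 7.0652e-04; σ = Eε = 112000 · 7.0652e-04 = 79.13 MPa.

79.1 MPa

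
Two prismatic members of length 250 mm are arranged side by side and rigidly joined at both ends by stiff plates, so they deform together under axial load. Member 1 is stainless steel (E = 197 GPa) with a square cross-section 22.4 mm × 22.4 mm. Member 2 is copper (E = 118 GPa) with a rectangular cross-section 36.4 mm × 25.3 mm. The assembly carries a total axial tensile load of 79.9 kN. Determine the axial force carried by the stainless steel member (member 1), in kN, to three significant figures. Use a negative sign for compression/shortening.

A_1 = 501.8 mm².
A_2 = 920.9 mm².
Equal strain + equilibrium ⇒ each member carries load in proportion to AE: A₁E₁ = 98850000 N, A₂E₂ = 108700000 N, ΣAE = 207500000 N.
F₁ = P·A₁E₁/ΣAE = 79900·98850000/207500000 = 38060 N.

38.1 kN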